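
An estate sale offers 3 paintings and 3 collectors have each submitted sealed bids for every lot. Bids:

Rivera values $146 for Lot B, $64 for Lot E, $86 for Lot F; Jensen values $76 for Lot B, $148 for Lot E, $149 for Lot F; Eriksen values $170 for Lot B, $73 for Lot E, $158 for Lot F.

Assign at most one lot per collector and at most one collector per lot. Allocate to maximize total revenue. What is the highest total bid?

Maximum total: $452

Optimal: Rivera→Lot B ($146), Jensen→Lot E ($148), Eriksen→Lot F ($158) — total 146+148+158 = $452.
Row-greedy (each collector in turn takes its best remaining lot) gives $368, worse by 84.
Next-best assignment: Rivera→Lot F, Jensen→Lot E, Eriksen→Lot B = $404.
Swapping Jensen↔Eriksen (Jensen→Lot F $149, Eriksen→Lot E $73) loses 84.
Every other assignment is strictly worse.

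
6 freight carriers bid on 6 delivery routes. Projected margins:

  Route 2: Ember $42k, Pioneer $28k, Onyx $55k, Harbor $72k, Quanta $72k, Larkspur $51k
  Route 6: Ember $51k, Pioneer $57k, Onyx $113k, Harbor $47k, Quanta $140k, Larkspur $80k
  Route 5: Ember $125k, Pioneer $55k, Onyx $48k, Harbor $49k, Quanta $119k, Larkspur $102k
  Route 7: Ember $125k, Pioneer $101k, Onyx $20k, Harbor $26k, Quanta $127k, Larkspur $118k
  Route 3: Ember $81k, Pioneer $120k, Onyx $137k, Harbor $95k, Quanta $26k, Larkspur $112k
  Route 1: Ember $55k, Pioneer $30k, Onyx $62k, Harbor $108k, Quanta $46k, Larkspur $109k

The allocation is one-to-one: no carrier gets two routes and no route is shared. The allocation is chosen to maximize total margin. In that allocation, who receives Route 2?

Harbor receives Route 2.

This is the linear assignment problem.
Optimal: Ember→Route 5 ($125k), Pioneer→Route 7 ($101k), Onyx→Route 3 ($137k), Harbor→Route 2 ($72k), Quanta→Route 6 ($140k), Larkspur→Route 1 ($109k) — total 125+101+137+72+140+109 = $684k.
Column-greedy (each route in turn goes to its best remaining carrier) gives $622k, worse by 62.
Swapping Pioneer↔Onyx (Pioneer→Route 3 $120k, Onyx→Route 7 $20k) loses 98.
Harbor's own top route is Route 1 ($108k), but forcing Harbor→Route 1 and reassigning the rest optimally gives only $666k — worse by 18.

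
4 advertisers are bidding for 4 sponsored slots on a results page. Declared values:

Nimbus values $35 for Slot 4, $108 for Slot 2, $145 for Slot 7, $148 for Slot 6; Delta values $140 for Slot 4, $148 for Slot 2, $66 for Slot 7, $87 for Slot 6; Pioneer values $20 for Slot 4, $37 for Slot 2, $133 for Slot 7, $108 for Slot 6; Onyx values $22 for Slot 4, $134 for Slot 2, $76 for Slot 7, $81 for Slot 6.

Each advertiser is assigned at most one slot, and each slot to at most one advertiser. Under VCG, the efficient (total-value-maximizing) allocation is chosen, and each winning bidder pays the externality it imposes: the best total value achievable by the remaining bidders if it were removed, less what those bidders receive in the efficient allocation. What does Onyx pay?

Onyx pays $8.

Efficient allocation: Nimbus→Slot 6 ($148), Delta→Slot 4 ($140), Pioneer→Slot 7 ($133), Onyx→Slot 2 ($134); total welfare W = $555.
Onyx receives Slot 2 at value $134, so the others get W − 134 = $421.
Without Onyx: best allocation of the remaining 3 bidders over all 4 slots is Nimbus→Slot 6 ($148), Delta→Slot 2 ($148), Pioneer→Slot 7 ($133), total $429.
VCG payment = (others' best without Onyx) − (others' welfare with Onyx) = 429 − 421 = $8.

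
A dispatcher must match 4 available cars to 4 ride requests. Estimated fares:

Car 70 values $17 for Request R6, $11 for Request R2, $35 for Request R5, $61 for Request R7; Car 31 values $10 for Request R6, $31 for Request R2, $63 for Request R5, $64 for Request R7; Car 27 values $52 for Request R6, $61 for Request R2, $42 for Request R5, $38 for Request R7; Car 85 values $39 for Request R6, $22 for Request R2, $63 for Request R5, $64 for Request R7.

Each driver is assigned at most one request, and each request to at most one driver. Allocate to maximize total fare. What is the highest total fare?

Max total: $224

Treat this as an assignment problem: match each driver to one request.
Optimal: Car 70→Request R7 ($61), Car 31→Request R5 ($63), Car 27→Request R2 ($61), Car 85→Request R6 ($39) — total 61+63+61+39 = $224.
Column-greedy (each request in turn goes to its best remaining driver) gives $207, worse by 17.
Every other assignment is strictly worse.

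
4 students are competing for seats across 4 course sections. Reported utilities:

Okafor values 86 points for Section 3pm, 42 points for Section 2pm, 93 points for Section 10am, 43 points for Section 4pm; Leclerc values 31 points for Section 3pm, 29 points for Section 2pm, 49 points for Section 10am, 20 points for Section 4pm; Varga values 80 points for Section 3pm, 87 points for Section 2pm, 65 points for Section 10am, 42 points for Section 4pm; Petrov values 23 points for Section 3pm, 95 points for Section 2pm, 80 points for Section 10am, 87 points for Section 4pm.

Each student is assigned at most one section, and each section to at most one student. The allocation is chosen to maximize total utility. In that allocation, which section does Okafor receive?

This is a one-to-one assignment (maximum-weight bipartite matching).
Optimal: Okafor→Section 3pm (86 points), Leclerc→Section 10am (49 points), Varga→Section 2pm (87 points), Petrov→Section 4pm (87 points) — total 86+49+87+87 = 309 points.
Max-entry greedy (repeatedly take the single best remaining cell) gives 288 points, worse by 21.
Next-best assignment: Okafor→Section 10am, Leclerc→Section 3pm, Varga→Section 2pm, Petrov→Section 4pm = 298 points.
Checked against all permutations: 309 points is optimal.
Okafor's own top section is Section 10am (93 points), but forcing Okafor→Section 10am and reassigning the rest optimally gives only 298 points — worse by 11.

Okafor receives Section 3pm.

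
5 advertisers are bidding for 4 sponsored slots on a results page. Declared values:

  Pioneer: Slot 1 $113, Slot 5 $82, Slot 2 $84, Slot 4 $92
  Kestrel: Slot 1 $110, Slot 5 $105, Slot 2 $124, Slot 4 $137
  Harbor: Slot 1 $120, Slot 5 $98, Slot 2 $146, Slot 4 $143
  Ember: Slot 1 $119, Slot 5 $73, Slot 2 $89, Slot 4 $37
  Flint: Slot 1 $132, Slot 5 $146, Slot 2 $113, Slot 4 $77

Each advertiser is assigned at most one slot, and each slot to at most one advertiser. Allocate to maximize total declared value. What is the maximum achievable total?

Optimal: Ember→Slot 1 ($119), Flint→Slot 5 ($146), Harbor→Slot 2 ($146), Kestrel→Slot 4 ($137) — total 119+146+146+137 = $548.
Row-greedy (each advertiser in turn takes its best remaining slot) gives $469, worse by 79.
Next-best assignment: Pioneer→Slot 1, Flint→Slot 5, Harbor→Slot 2, Kestrel→Slot 4 = $542.
Every other assignment is strictly worse.

Maximum total: $548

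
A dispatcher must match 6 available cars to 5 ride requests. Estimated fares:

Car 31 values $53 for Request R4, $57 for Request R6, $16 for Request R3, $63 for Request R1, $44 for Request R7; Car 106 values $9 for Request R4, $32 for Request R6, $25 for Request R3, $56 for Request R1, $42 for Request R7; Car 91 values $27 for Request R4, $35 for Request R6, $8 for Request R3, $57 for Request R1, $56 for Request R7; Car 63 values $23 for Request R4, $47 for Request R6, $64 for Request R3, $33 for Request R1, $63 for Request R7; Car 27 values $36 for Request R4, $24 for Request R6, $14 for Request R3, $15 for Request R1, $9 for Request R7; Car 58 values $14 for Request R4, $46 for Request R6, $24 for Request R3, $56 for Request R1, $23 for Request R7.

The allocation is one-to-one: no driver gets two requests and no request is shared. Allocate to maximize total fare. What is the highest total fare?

Optimal: Car 31→Request R4 ($53), Car 58→Request R6 ($46), Car 63→Request R3 ($64), Car 106→Request R1 ($56), Car 91→Request R7 ($56) — total 53+46+64+56+56 = $275.

Max total: $275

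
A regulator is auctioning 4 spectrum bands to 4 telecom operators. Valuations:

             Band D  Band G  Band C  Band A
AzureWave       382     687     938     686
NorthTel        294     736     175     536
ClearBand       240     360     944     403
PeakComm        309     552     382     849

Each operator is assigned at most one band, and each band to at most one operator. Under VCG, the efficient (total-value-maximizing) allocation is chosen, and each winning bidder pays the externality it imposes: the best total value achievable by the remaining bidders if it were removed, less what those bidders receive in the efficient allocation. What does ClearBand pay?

Efficient allocation: AzureWave→Band D ($382M), NorthTel→Band G ($736M), ClearBand→Band C ($944M), PeakComm→Band A ($849M); total welfare W = $2911M.
ClearBand receives Band C at value $944M, so the others get W − 944 = $1967M.
Without ClearBand: best allocation of the remaining 3 bidders over all 4 bands is AzureWave→Band C ($938M), NorthTel→Band G ($736M), PeakComm→Band A ($849M), total $2523M.
VCG payment = (others' best without ClearBand) − (others' welfare with ClearBand) = 2523 − 1967 = $556M.

ClearBand pays $556M.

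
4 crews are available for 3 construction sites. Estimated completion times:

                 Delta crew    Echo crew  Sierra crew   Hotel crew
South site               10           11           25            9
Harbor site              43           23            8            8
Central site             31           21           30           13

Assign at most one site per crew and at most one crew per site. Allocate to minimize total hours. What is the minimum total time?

Minimum total: 31 hours

This is a one-to-one assignment (minimum-cost bipartite matching).
Optimal: Delta crew→South site (10 hours), Sierra crew→Harbor site (8 hours), Hotel crew→Central site (13 hours) — total 10+8+13 = 31 hours.
Min-entry greedy (repeatedly take the single cheapest remaining cell) gives 38 hours, worse by 7.
Next-best assignment: Echo crew→South site, Sierra crew→Harbor site, Hotel crew→Central site = 32 hours.
Checked against all permutations: 31 hours is optimal.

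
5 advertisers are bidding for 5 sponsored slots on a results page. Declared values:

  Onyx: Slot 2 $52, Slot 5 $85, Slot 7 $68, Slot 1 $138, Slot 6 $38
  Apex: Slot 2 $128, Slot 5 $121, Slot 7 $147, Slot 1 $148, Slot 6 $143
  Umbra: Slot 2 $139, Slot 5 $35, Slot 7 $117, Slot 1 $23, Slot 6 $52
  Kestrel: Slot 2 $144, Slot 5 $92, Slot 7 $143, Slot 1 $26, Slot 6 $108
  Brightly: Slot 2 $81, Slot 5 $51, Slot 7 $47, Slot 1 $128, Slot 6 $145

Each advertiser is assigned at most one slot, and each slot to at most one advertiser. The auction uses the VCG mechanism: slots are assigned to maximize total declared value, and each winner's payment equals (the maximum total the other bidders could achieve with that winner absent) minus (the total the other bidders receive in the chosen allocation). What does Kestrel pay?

Kestrel pays $26.

Efficient allocation: Onyx→Slot 1 ($138), Apex→Slot 5 ($121), Umbra→Slot 2 ($139), Kestrel→Slot 7 ($143), Brightly→Slot 6 ($145); total welfare W = $686.
Kestrel receives Slot 7 at value $143, so the others get W − 143 = $543.
Without Kestrel: best allocation of the remaining 4 bidders over all 5 slots is Onyx→Slot 1 ($138), Apex→Slot 7 ($147), Umbra→Slot 2 ($139), Brightly→Slot 6 ($145), total $569.
VCG payment = (others' best without Kestrel) − (others' welfare with Kestrel) = 569 − 543 = $26.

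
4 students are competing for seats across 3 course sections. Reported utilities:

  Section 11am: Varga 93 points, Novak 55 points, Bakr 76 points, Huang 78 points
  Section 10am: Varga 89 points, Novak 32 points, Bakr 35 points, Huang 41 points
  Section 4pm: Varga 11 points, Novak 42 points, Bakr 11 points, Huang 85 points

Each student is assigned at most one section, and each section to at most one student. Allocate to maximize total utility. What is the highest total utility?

Optimal: Bakr→Section 11am (76 points), Varga→Section 10am (89 points), Huang→Section 4pm (85 points) — total 76+89+85 = 250 points.
Row-greedy (each student in turn takes its best remaining section) gives 170 points, worse by 80.
Next-best assignment: Novak→Section 11am, Varga→Section 10am, Huang→Section 4pm = 229 points.

Maximum total: 250 points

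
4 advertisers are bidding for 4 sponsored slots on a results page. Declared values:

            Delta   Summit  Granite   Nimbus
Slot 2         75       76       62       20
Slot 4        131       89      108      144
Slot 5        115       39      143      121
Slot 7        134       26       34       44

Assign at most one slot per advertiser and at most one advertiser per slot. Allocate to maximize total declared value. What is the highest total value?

Maximum total: $497

Optimal: Delta→Slot 7 ($134), Summit→Slot 2 ($76), Granite→Slot 5 ($143), Nimbus→Slot 4 ($144) — total 134+76+143+144 = $497.
Row-greedy (each advertiser in turn takes its best remaining slot) gives $386, worse by 111.
Next-best assignment: Delta→Slot 7, Summit→Slot 2, Granite→Slot 4, Nimbus→Slot 5 = $439.
Checked against all permutations: $497 is optimal.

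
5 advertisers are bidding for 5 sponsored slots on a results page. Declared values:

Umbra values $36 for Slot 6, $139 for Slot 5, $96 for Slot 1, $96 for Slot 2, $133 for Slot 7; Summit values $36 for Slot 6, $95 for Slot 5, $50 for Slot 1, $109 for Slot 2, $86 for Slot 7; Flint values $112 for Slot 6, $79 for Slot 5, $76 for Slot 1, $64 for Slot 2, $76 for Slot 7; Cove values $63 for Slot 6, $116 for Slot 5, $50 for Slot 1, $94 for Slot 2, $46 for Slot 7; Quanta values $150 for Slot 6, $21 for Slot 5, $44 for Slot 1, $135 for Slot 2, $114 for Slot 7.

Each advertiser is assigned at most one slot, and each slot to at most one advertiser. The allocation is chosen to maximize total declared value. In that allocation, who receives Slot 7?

Umbra receives Slot 7.

Treat this as an assignment problem: match each advertiser to one slot.
Optimal: Umbra→Slot 7 ($133), Summit→Slot 2 ($109), Flint→Slot 1 ($76), Cove→Slot 5 ($116), Quanta→Slot 6 ($150) — total 133+109+76+116+150 = $584.
Max-entry greedy (repeatedly take the single best remaining cell) gives $520, worse by 64.
Swapping Quanta↔Flint (Quanta→Slot 1 $44, Flint→Slot 6 $112) loses 70.
No other one-to-one assignment exceeds $584.
Umbra's own top slot is Slot 5 ($139), but forcing Umbra→Slot 5 and reassigning the rest optimally gives only $545 — worse by 39.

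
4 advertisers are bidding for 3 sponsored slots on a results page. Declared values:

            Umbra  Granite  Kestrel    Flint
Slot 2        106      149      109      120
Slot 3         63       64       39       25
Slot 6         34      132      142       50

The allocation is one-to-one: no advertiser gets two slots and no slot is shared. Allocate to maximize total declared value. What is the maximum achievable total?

Maximum total: $354

Optimal: Granite→Slot 2 ($149), Umbra→Slot 3 ($63), Kestrel→Slot 6 ($142) — total 149+63+142 = $354.
Swapping Kestrel↔Granite (Kestrel→Slot 2 $109, Granite→Slot 6 $132) loses 50.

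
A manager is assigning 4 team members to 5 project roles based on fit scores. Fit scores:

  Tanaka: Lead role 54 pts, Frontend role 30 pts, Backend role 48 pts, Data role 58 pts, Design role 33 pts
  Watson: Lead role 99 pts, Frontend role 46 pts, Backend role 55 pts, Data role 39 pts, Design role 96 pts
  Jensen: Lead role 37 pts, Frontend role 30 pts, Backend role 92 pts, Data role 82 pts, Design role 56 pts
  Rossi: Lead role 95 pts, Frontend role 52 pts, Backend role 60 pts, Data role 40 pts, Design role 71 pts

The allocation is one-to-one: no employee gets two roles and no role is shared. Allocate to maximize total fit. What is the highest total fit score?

Max total: 341 pts

This is the linear assignment problem.
Optimal: Tanaka→Data role (58 pts), Watson→Design role (96 pts), Jensen→Backend role (92 pts), Rossi→Lead role (95 pts) — total 58+96+92+95 = 341 pts.
Max-entry greedy (repeatedly take the single best remaining cell) gives 320 pts, worse by 21.
No other one-to-one assignment exceeds 341 pts.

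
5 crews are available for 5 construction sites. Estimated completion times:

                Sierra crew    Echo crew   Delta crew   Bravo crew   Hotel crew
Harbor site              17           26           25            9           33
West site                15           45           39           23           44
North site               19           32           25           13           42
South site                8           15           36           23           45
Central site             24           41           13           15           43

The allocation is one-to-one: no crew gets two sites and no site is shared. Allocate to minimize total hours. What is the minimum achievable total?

Minimum total: 89 hours

Optimal: Sierra crew→West site (15 hours), Echo crew→South site (15 hours), Delta crew→Central site (13 hours), Bravo crew→North site (13 hours), Hotel crew→Harbor site (33 hours) — total 15+15+13+13+33 = 89 hours.
Min-entry greedy (repeatedly take the single cheapest remaining cell) gives 106 hours, worse by 17.
Next-best assignment: Sierra crew→West site, Echo crew→South site, Delta crew→Central site, Bravo crew→Harbor site, Hotel crew→North site = 94 hours.
Checked against all permutations: 89 hours is optimal.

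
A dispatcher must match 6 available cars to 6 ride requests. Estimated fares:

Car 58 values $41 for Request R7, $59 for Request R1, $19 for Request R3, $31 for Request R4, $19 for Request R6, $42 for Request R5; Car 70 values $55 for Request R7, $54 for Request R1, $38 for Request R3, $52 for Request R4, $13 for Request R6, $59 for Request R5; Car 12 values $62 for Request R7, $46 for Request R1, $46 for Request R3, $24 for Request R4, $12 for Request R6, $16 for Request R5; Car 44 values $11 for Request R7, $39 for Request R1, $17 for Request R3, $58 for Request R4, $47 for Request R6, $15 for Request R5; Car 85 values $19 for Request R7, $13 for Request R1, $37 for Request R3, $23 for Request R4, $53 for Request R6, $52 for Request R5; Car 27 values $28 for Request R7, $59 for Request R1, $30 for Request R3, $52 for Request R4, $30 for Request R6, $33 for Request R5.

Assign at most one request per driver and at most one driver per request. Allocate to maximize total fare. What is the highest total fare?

Maximum total: $321

Optimal: Car 58→Request R1 ($59), Car 70→Request R5 ($59), Car 12→Request R7 ($62), Car 44→Request R4 ($58), Car 85→Request R6 ($53), Car 27→Request R3 ($30) — total 59+59+62+58+53+30 = $321.
Column-greedy (each request in turn goes to its best remaining driver) gives $303, worse by 18.
Next-best assignment: Car 58→Request R7, Car 70→Request R5, Car 12→Request R3, Car 44→Request R4, Car 85→Request R6, Car 27→Request R1 = $316.
Swapping Car 70↔Car 44 (Car 70→Request R4 $52, Car 44→Request R5 $15) loses 50.
Every other assignment is strictly worse.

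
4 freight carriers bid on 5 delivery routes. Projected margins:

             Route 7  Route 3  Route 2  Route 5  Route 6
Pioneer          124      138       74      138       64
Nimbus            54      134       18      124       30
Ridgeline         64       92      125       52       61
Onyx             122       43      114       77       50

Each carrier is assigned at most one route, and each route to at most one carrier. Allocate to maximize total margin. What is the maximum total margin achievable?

Optimal: Pioneer→Route 5 ($138k), Nimbus→Route 3 ($134k), Ridgeline→Route 2 ($125k), Onyx→Route 7 ($122k) — total 138+134+125+122 = $519k.
Max-entry greedy (repeatedly take the single best remaining cell) gives $509k, worse by 10.
Next-best assignment: Pioneer→Route 3, Nimbus→Route 5, Ridgeline→Route 2, Onyx→Route 7 = $509k.
Swapping Pioneer↔Ridgeline (Pioneer→Route 2 $74k, Ridgeline→Route 5 $52k) loses 137.
Checked against all permutations: $519k is optimal.

Max total: $519k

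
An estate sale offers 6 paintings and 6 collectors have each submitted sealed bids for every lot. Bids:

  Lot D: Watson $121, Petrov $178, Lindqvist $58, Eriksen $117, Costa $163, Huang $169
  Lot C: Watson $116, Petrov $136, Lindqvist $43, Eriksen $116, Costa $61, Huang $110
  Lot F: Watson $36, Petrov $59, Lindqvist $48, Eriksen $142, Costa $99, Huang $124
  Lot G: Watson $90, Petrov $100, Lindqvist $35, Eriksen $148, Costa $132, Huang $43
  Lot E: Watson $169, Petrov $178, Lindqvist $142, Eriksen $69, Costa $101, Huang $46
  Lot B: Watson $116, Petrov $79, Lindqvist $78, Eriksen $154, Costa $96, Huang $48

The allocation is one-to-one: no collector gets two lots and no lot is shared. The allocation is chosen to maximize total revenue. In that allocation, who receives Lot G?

Optimal: Watson→Lot C ($116), Petrov→Lot D ($178), Lindqvist→Lot E ($142), Eriksen→Lot B ($154), Costa→Lot G ($132), Huang→Lot F ($124) — total 116+178+142+154+132+124 = $846.
Column-greedy (each lot in turn goes to its best remaining collector) gives $758, worse by 88.
Costa's own top lot is Lot D ($163), but forcing Costa→Lot D and reassigning the rest optimally gives only $829 — worse by 17.

Costa receives Lot G.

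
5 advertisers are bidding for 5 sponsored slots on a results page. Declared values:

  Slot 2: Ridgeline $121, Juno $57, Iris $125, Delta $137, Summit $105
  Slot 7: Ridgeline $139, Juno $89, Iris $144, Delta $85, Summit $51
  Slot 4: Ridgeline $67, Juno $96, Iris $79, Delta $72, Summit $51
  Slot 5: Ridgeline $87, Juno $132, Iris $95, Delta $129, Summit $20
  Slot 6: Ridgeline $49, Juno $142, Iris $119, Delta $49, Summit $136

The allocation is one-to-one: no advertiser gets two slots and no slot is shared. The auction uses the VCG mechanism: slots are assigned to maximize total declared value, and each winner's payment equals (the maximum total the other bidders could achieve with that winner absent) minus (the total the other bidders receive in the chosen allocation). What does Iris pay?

Efficient allocation: Ridgeline→Slot 2 ($121), Juno→Slot 4 ($96), Iris→Slot 7 ($144), Delta→Slot 5 ($129), Summit→Slot 6 ($136); total welfare W = $626.
Iris receives Slot 7 at value $144, so the others get W − 144 = $482.
Without Iris: best allocation of the remaining 4 bidders over all 5 slots is Ridgeline→Slot 7 ($139), Juno→Slot 5 ($132), Delta→Slot 2 ($137), Summit→Slot 6 ($136), total $544.
VCG payment = (others' best without Iris) − (others' welfare with Iris) = 544 − 482 = $62.

Iris pays $62.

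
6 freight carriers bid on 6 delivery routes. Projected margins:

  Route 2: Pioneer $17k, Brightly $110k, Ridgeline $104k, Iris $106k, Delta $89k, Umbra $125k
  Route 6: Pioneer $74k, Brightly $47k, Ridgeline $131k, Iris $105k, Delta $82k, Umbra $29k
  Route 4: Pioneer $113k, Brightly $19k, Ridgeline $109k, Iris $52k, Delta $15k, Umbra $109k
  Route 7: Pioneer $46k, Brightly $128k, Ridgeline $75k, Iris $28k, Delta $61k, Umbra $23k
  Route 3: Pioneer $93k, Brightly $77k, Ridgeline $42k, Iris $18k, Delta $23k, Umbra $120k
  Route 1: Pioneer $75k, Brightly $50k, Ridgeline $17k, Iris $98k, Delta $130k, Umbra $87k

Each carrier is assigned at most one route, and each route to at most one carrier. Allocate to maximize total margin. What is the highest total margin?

Max total: $728k

Treat this as an assignment problem: match each carrier to one route.
Optimal: Pioneer→Route 4 ($113k), Brightly→Route 7 ($128k), Ridgeline→Route 6 ($131k), Iris→Route 2 ($106k), Delta→Route 1 ($130k), Umbra→Route 3 ($120k) — total 113+128+131+106+130+120 = $728k.
Next-best assignment: Pioneer→Route 4, Brightly→Route 7, Ridgeline→Route 2, Iris→Route 6, Delta→Route 1, Umbra→Route 3 = $700k.
Checked against all permutations: $728k is optimal.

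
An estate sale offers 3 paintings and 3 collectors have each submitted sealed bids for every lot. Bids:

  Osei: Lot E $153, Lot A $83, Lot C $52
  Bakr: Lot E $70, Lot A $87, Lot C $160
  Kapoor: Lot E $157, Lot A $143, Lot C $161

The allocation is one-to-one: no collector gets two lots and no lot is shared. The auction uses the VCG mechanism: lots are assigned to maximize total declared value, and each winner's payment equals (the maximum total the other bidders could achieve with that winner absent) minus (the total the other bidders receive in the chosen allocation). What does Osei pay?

Osei pays $14.

Efficient allocation: Osei→Lot E ($153), Bakr→Lot C ($160), Kapoor→Lot A ($143); total welfare W = $456.
Osei receives Lot E at value $153, so the others get W − 153 = $303.
Without Osei: best allocation of the remaining 2 bidders over all 3 lots is Bakr→Lot C ($160), Kapoor→Lot E ($157), total $317.
VCG payment = (others' best without Osei) − (others' welfare with Osei) = 317 − 303 = $14.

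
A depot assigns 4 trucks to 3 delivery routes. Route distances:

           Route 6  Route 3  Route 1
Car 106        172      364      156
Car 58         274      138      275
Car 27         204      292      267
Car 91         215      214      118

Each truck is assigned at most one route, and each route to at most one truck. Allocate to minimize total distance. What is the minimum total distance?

Optimal: Car 106→Route 6 (172 km), Car 58→Route 3 (138 km), Car 91→Route 1 (118 km) — total 172+138+118 = 428 km.
Row-greedy (each truck in turn takes its cheapest remaining route) gives 498 km, worse by 70.
Next-best assignment: Car 27→Route 6, Car 58→Route 3, Car 91→Route 1 = 460 km.
No other one-to-one assignment undercuts 428 km.

Min total: 428 km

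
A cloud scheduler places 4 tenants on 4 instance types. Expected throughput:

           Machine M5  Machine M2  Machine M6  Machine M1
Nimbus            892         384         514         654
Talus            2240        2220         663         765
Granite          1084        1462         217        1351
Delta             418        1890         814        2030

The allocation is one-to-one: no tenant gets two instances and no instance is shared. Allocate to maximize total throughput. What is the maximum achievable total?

Max total: 6246 ops/s

Optimal: Nimbus→Machine M6 (514 ops/s), Talus→Machine M5 (2240 ops/s), Granite→Machine M2 (1462 ops/s), Delta→Machine M1 (2030 ops/s) — total 514+2240+1462+2030 = 6246 ops/s.
Column-greedy (each instance in turn goes to its best remaining tenant) gives 5995 ops/s, worse by 251.
Every other assignment is strictly worse.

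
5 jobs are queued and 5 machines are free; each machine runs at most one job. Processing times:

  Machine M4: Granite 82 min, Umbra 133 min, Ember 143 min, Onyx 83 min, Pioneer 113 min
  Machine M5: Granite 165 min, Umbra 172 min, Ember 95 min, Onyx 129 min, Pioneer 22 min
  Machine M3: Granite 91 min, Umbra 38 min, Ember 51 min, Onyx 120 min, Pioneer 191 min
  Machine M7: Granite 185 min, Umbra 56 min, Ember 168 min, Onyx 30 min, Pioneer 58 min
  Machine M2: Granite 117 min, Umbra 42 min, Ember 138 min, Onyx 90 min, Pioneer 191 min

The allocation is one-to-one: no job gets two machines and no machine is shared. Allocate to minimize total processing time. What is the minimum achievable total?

Min total: 227 min

Treat this as an assignment problem: match each job to one machine.
Optimal: Granite→Machine M4 (82 min), Umbra→Machine M2 (42 min), Ember→Machine M3 (51 min), Onyx→Machine M7 (30 min), Pioneer→Machine M5 (22 min) — total 82+42+51+30+22 = 227 min.
Row-greedy (each job in turn takes its cheapest remaining machine) gives 436 min, worse by 209.
Checked against all permutations: 227 min is optimal.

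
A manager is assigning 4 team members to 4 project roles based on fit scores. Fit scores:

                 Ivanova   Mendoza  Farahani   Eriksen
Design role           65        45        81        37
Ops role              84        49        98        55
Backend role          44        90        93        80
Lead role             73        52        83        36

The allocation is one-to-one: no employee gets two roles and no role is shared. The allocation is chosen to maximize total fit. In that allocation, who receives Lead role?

Optimal: Ivanova→Lead role (73 pts), Mendoza→Backend role (90 pts), Farahani→Design role (81 pts), Eriksen→Ops role (55 pts) — total 73+90+81+55 = 299 pts.
Row-greedy (each employee in turn takes its best remaining role) gives 294 pts, worse by 5.
Checked against all permutations: 299 pts is optimal.
Ivanova's own top role is Ops role (84 pts), but forcing Ivanova→Ops role and reassigning the rest optimally gives only 297 pts — worse by 2.

Ivanova receives Lead role.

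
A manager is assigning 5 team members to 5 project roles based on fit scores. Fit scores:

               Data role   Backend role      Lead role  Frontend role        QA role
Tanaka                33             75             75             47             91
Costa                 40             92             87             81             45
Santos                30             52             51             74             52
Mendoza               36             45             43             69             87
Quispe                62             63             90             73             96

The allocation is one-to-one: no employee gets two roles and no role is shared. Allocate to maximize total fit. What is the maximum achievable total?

Optimal: Tanaka→Lead role (75 pts), Costa→Backend role (92 pts), Santos→Frontend role (74 pts), Mendoza→QA role (87 pts), Quispe→Data role (62 pts) — total 75+92+74+87+62 = 390 pts.
Max-entry greedy (repeatedly take the single best remaining cell) gives 373 pts, worse by 17.
Swapping Mendoza↔Tanaka (Mendoza→Lead role 43 pts, Tanaka→QA role 91 pts) loses 28.
No other one-to-one assignment exceeds 390 pts.

Maximum total: 390 pts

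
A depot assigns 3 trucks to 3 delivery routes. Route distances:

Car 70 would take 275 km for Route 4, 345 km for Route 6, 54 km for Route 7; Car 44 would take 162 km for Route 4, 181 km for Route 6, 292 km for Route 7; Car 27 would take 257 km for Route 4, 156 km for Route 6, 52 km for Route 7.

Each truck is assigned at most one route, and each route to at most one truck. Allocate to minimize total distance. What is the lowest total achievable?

Optimal: Car 70→Route 7 (54 km), Car 44→Route 4 (162 km), Car 27→Route 6 (156 km) — total 54+162+156 = 372 km.
Min-entry greedy (repeatedly take the single cheapest remaining cell) gives 559 km, worse by 187.
Next-best assignment: Car 70→Route 7, Car 44→Route 6, Car 27→Route 4 = 492 km.

Min total: 372 km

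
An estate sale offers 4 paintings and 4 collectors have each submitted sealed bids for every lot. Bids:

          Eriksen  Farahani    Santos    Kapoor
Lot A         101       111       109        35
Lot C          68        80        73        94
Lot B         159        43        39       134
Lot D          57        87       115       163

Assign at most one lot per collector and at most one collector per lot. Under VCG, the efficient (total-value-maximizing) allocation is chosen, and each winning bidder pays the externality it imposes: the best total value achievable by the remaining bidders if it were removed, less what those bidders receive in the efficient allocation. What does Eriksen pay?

Eriksen pays $8.

Efficient allocation: Eriksen→Lot B ($159), Farahani→Lot C ($80), Santos→Lot A ($109), Kapoor→Lot D ($163); total welfare W = $511.
Eriksen receives Lot B at value $159, so the others get W − 159 = $352.
Without Eriksen: best allocation of the remaining 3 bidders over all 4 lots is Farahani→Lot A ($111), Santos→Lot D ($115), Kapoor→Lot B ($134), total $360.
VCG payment = (others' best without Eriksen) − (others' welfare with Eriksen) = 360 − 352 = $8.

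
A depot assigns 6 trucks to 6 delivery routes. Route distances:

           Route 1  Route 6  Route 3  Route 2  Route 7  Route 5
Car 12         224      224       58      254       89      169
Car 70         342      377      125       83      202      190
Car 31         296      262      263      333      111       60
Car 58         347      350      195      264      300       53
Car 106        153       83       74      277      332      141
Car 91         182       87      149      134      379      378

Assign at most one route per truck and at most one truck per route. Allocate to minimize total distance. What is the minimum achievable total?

Optimal: Car 12→Route 3 (58 km), Car 70→Route 2 (83 km), Car 31→Route 7 (111 km), Car 58→Route 5 (53 km), Car 106→Route 1 (153 km), Car 91→Route 6 (87 km) — total 58+83+111+53+153+87 = 545 km.
Row-greedy (each truck in turn takes its cheapest remaining route) gives 766 km, worse by 221.
Swapping Car 58↔Car 31 (Car 58→Route 7 300 km, Car 31→Route 5 60 km) adds 196.

Min total: 545 km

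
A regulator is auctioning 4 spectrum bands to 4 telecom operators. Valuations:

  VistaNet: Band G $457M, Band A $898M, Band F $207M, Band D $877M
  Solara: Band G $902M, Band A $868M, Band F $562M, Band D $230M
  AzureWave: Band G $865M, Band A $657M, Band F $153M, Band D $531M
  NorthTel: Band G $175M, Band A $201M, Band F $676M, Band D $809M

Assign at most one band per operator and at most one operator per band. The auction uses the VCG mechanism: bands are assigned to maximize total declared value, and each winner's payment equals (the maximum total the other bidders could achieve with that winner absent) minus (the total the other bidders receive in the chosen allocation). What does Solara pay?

Solara pays $154M.

Efficient allocation: VistaNet→Band D ($877M), Solara→Band A ($868M), AzureWave→Band G ($865M), NorthTel→Band F ($676M); total welfare W = $3286M.
Solara receives Band A at value $868M, so the others get W − 868 = $2418M.
Without Solara: best allocation of the remaining 3 bidders over all 4 bands is VistaNet→Band A ($898M), AzureWave→Band G ($865M), NorthTel→Band D ($809M), total $2572M.
VCG payment = (others' best without Solara) − (others' welfare with Solara) = 2572 − 2418 = $154M.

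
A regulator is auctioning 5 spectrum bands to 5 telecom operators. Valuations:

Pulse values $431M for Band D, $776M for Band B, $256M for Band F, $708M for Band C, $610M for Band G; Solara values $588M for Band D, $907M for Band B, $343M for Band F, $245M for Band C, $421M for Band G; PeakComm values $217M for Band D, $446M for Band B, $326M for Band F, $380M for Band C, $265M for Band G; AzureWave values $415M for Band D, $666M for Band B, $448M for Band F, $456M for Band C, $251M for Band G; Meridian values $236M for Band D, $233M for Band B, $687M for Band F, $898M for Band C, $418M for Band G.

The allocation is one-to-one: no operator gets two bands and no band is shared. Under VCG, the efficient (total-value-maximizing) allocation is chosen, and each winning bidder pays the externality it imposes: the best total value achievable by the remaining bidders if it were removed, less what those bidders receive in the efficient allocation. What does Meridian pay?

Meridian pays $98M.

Efficient allocation: Pulse→Band G ($610M), Solara→Band B ($907M), PeakComm→Band F ($326M), AzureWave→Band D ($415M), Meridian→Band C ($898M); total welfare W = $3156M.
Meridian receives Band C at value $898M, so the others get W − 898 = $2258M.
Without Meridian: best allocation of the remaining 4 bidders over all 5 bands is Pulse→Band C ($708M), Solara→Band B ($907M), PeakComm→Band F ($326M), AzureWave→Band D ($415M), total $2356M.
VCG payment = (others' best without Meridian) − (others' welfare with Meridian) = 2356 − 2258 = $98M.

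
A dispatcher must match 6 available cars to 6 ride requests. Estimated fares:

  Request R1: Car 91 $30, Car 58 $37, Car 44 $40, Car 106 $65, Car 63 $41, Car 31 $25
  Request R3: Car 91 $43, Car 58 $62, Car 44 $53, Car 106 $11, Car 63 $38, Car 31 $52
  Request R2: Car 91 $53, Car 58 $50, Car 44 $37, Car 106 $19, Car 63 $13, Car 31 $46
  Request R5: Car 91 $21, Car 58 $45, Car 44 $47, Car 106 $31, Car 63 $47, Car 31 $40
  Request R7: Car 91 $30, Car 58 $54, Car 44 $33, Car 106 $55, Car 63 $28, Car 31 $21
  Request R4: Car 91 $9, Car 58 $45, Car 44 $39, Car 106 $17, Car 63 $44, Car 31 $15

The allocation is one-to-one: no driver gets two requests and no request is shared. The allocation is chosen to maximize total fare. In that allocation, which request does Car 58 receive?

Car 58 receives Request R7.

Treat this as an assignment problem: match each driver to one request.
Optimal: Car 91→Request R2 ($53), Car 58→Request R7 ($54), Car 44→Request R5 ($47), Car 106→Request R1 ($65), Car 63→Request R4 ($44), Car 31→Request R3 ($52) — total 53+54+47+65+44+52 = $315.
Column-greedy (each request in turn goes to its best remaining driver) gives $270, worse by 45.
Next-best assignment: Car 91→Request R2, Car 58→Request R7, Car 44→Request R4, Car 106→Request R1, Car 63→Request R5, Car 31→Request R3 = $310.
Car 58's own top request is Request R3 ($62), but forcing Car 58→Request R3 and reassigning the rest optimally gives only $297 — worse by 18.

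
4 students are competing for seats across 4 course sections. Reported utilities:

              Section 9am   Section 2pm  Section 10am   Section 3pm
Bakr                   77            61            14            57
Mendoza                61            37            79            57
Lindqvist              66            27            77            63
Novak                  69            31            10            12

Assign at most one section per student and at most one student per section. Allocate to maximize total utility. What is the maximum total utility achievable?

Optimal: Bakr→Section 2pm (61 points), Mendoza→Section 10am (79 points), Lindqvist→Section 3pm (63 points), Novak→Section 9am (69 points) — total 61+79+63+69 = 272 points.
Row-greedy (each student in turn takes its best remaining section) gives 250 points, worse by 22.
No other one-to-one assignment exceeds 272 points.

Max total: 272 points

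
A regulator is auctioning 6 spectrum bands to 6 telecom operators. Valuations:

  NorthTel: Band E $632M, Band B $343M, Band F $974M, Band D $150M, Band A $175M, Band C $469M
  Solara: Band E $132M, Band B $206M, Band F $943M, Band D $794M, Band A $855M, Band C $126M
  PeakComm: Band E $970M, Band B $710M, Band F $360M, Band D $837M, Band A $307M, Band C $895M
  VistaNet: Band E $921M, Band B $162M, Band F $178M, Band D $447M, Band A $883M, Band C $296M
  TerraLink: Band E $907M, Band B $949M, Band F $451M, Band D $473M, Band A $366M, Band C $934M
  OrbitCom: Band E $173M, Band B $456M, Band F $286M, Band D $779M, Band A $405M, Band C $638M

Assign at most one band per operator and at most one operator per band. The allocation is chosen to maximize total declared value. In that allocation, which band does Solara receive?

Solara receives Band A.

Optimal: NorthTel→Band F ($974M), Solara→Band A ($855M), PeakComm→Band C ($895M), VistaNet→Band E ($921M), TerraLink→Band B ($949M), OrbitCom→Band D ($779M) — total 974+855+895+921+949+779 = $5373M.
Row-greedy (each operator in turn takes its best remaining band) gives $4833M, worse by 540.
Solara's own top band is Band F ($943M), but forcing Solara→Band F and reassigning the rest optimally gives only $5081M — worse by 292.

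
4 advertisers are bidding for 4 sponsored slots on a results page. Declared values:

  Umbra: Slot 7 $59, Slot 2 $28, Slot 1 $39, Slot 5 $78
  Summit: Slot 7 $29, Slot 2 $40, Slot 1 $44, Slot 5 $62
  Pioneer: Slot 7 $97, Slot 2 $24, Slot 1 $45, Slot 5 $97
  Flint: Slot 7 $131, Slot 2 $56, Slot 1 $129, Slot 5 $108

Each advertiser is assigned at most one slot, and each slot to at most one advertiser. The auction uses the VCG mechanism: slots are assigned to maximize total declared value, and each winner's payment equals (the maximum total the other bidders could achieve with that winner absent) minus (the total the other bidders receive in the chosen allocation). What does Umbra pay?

Efficient allocation: Umbra→Slot 5 ($78), Summit→Slot 2 ($40), Pioneer→Slot 7 ($97), Flint→Slot 1 ($129); total welfare W = $344.
Umbra receives Slot 5 at value $78, so the others get W − 78 = $266.
Without Umbra: best allocation of the remaining 3 bidders over all 4 slots is Summit→Slot 5 ($62), Pioneer→Slot 7 ($97), Flint→Slot 1 ($129), total $288.
VCG payment = (others' best without Umbra) − (others' welfare with Umbra) = 288 − 266 = $22.

Umbra pays $22.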